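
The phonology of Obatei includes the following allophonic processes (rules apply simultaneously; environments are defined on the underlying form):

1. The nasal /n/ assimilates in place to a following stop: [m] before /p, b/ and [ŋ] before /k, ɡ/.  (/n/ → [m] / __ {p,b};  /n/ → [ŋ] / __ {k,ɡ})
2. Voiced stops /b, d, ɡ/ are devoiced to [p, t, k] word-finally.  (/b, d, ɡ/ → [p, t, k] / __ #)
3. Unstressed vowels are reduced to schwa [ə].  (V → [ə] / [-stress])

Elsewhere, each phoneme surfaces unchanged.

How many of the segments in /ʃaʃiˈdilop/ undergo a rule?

Segments that undergo a rule: /a/ → [ə] (rule 3); /i/ → [ə] (rule 3); /o/ → [ə] (rule 3).
All other segments surface unchanged.

3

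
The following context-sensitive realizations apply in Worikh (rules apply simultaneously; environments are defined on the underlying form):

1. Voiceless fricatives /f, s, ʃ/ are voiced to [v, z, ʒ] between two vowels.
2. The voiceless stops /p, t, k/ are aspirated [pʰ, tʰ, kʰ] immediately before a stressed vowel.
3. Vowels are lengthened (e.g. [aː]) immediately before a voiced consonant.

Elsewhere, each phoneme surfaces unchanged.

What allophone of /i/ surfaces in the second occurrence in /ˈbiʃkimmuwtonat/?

[iː]

/i/ meets the environment for rule 3 (before a voiced consonant) → [iː].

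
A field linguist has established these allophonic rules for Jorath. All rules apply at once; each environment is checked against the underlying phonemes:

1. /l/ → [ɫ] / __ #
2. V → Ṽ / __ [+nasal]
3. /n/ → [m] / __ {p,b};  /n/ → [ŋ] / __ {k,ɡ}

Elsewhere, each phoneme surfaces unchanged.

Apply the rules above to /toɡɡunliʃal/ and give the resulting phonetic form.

/t/ stays [t].
/o/ — between /t/ and /ɡ/; rule 2 does not apply here → [o].
/ɡ/ (between /o/ and /ɡ/): no rule targets it → [ɡ].
/ɡ/ stays [ɡ].
Rule 2 applies to /u/ (between /ɡ/ and /n/: before a nasal consonant) → [ũ].
/n/ (between /u/ and /l/) fails the environment for rule 3, so it stays [n].
/l/ — between /n/ and /i/; rule 1 does not apply here → [l].
/i/ (between /l/ and /ʃ/) fails the environment for rule 2, so it stays [i].
/ʃ/ (between /i/ and /a/) is unaffected → [ʃ].
/a/ (between /ʃ/ and /l/) is in the target of rule 2 but the environment (before a nasal consonant) is not met → [a].
/l/ (word-final): word-finally, so rule 1 applies → [ɫ].

[toɡɡũnliʃaɫ]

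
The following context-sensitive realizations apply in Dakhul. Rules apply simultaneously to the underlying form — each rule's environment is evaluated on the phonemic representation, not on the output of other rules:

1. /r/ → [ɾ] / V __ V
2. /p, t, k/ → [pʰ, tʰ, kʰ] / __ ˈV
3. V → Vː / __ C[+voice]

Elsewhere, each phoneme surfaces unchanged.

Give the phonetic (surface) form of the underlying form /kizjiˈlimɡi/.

/k/ — word-initial; rule 2 does not apply here → [k].
/i/ — between /k/ and /z/, before a voiced consonant — surfaces as [iː] (rule 3).
/z/ (between /i/ and /j/): no rule targets it → [z].
/j/ (between /z/ and /i/) is unaffected → [j].
/i/ — between /j/ and /l/, before a voiced consonant — surfaces as [iː] (rule 3).
/l/ stays [l].
/i/ — between /l/ and /m/, before a voiced consonant — surfaces as [iː] (rule 3).
/m/ (between /i/ and /ɡ/): no rule targets it → [m].
/ɡ/ stays [ɡ].
/i/ (word-final) is in the target of rule 3 but the environment (before a voiced consonant) is not met → [i].

[kiːzjiːˈliːmɡi]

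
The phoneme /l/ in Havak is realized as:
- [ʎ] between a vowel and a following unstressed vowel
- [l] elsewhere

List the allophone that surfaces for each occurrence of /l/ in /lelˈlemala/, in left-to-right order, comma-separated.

[l], [l], [l], [ʎ]

Occurrence 1 (position 1): no conditioning environment matches → elsewhere allophone [l].
Occurrence 2 (position 3): no conditioning environment matches → elsewhere allophone [l].
Occurrence 3 (position 4): no conditioning environment matches → elsewhere allophone [l].
Occurrence 4 (position 8): between a vowel and a following unstressed vowel → [ʎ].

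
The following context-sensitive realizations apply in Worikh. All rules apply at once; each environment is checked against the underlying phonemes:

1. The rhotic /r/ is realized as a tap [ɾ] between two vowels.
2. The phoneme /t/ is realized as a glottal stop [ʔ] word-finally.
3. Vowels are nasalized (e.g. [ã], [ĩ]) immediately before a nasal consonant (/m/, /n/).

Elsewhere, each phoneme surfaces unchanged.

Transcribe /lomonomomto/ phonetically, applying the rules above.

[lõmõnõmõmto]

/l/ — not in any rule's target class → [l].
/o/ — between /l/ and /m/, before a nasal consonant — surfaces as [õ] (rule 3).
/m/ (between /o/ and /o/): no rule targets it → [m].
Rule 3 applies to /o/ (between /m/ and /n/: before a nasal consonant) → [õ].
/n/ — not in any rule's target class → [n].
/o/ meets the environment for rule 3 (before a nasal consonant) → [õ].
/m/ (between /o/ and /o/) is unaffected → [m].
/o/ (between /m/ and /m/) occurs before a nasal consonant → [õ] by rule 3.
/m/ stays [m].
/t/ (between /m/ and /o/): rule 2 targets it, but not word-finally → unchanged [t].
/o/ (word-final): rule 3 targets it, but not before a nasal consonant → unchanged [o].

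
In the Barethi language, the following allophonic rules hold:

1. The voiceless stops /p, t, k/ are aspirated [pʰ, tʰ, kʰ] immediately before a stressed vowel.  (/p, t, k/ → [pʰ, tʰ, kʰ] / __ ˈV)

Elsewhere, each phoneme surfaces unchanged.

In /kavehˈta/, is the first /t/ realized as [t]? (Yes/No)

/t/ (between /h/ and /a/) occurs immediately before a stressed vowel → [tʰ] by rule 1.
The actual realization is [tʰ], not [t].

No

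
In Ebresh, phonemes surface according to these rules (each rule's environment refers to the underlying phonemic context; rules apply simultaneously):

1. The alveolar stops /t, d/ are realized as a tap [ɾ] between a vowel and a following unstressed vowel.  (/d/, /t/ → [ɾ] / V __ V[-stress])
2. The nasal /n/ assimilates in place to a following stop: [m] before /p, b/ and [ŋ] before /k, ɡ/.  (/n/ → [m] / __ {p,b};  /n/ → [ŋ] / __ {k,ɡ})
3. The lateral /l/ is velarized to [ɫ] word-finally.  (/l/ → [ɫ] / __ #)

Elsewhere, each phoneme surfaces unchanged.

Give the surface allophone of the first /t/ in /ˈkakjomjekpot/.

[t]

/t/ (word-final) fails the environment for rule 1, so it stays [t].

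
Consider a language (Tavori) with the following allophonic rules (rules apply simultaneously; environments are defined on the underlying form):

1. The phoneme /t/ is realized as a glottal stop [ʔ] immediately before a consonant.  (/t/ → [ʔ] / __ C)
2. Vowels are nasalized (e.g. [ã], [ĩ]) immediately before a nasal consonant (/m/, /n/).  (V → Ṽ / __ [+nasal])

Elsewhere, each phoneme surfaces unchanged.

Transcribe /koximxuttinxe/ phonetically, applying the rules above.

/k/ — not in any rule's target class → [k].
/o/ (between /k/ and /x/) fails the environment for rule 2, so it stays [o].
/x/ stays [x].
/i/ — between /x/ and /m/, before a nasal consonant — surfaces as [ĩ] (rule 2).
/m/ stays [m].
/x/ (between /m/ and /u/) is unaffected → [x].
/u/ (between /x/ and /t/): rule 2 targets it, but not before a nasal consonant → unchanged [u].
/t/ (between /u/ and /t/): immediately before a consonant, so rule 1 applies → [ʔ].
/t/ (between /t/ and /i/): rule 1 targets it, but not immediately before a consonant → unchanged [t].
/i/ — between /t/ and /n/, before a nasal consonant — surfaces as [ĩ] (rule 2).
/n/ — not in any rule's target class → [n].
/x/ (between /n/ and /e/): no rule targets it → [x].
/e/ (word-final) is in the target of rule 2 but the environment (before a nasal consonant) is not met → [e].

[koxĩmxuʔtĩnxe]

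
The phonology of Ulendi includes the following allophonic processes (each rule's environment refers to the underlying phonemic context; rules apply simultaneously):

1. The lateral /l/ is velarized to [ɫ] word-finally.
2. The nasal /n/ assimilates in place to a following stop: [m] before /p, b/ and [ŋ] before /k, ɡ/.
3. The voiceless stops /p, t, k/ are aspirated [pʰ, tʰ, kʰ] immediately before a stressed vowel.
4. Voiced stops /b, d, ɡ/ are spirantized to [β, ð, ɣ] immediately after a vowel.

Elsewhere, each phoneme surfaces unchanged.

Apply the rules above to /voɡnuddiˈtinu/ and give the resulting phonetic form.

[voɣnuðdiˈtʰinu]

/ɡ/ — between /o/ and /n/, immediately after a vowel — surfaces as [ɣ] (rule 4).
/n/ — between /ɡ/ and /u/; rule 2 does not apply here → [n].
Rule 4 applies to /d/ (between /u/ and /d/: immediately after a vowel) → [ð].
/d/ (between /d/ and /i/) fails the environment for rule 4, so it stays [d].
/t/ (between /i/ and /i/): immediately before a stressed vowel, so rule 3 applies → [tʰ].
/n/ — between /i/ and /u/; rule 2 does not apply here → [n].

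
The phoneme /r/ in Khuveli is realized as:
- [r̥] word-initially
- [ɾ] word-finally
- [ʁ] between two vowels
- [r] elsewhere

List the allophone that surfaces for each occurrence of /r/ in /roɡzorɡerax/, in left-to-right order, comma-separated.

[r̥], [r], [ʁ]

Occurrence 1 (position 1): word-initially → [r̥].
Occurrence 2 (position 6): no conditioning environment matches → elsewhere allophone [r].
Occurrence 3 (position 9): between two vowels → [ʁ].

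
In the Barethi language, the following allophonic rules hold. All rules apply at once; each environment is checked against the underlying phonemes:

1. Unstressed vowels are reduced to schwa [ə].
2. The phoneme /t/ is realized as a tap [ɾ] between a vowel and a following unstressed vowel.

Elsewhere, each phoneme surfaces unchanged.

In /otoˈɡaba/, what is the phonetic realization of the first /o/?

/o/ (word-initial) occurs in an unstressed syllable → [ə] by rule 1.

[ə]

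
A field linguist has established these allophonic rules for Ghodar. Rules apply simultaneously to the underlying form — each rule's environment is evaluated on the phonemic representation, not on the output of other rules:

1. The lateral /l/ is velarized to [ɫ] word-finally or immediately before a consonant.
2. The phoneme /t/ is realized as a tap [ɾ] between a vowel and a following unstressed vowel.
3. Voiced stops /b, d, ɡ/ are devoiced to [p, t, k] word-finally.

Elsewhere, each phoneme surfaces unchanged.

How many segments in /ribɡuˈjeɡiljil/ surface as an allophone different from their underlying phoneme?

Segments that undergo a rule: /l/ → [ɫ] (rule 1); /l/ → [ɫ] (rule 1).
All other segments surface unchanged.

2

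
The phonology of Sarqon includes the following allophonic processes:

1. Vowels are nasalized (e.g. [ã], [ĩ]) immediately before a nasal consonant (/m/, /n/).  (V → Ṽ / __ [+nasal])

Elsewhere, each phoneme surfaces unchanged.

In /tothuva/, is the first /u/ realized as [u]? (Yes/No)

Yes

/u/ (between /h/ and /v/) fails the environment for rule 1, so it stays [u].
The actual realization is [u], which matches [u].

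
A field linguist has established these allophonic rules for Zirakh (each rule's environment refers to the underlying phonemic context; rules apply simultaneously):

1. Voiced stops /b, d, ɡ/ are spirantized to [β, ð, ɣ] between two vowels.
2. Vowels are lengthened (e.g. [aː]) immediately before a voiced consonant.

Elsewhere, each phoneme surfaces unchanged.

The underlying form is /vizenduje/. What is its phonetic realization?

Rule 2 applies to /i/ (between /v/ and /z/: before a voiced consonant) → [iː].
/e/ (between /z/ and /n/) occurs before a voiced consonant → [eː] by rule 2.
/d/ (between /n/ and /u/): rule 1 targets it, but not between two vowels → unchanged [d].
/u/ — between /d/ and /j/, before a voiced consonant — surfaces as [uː] (rule 2).
/e/ (word-final) is in the target of rule 2 but the environment (before a voiced consonant) is not met → [e].

[viːzeːnduːje]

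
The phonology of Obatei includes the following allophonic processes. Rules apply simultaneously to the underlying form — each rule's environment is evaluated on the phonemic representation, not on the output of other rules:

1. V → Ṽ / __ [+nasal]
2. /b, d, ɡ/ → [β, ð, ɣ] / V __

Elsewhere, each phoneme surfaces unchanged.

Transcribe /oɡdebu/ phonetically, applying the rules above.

/o/ (word-initial) fails the environment for rule 1, so it stays [o].
/ɡ/ — between /o/ and /d/, immediately after a vowel — surfaces as [ɣ] (rule 2).
/d/ — between /ɡ/ and /e/; rule 2 does not apply here → [d].
/e/ (between /d/ and /b/) fails the environment for rule 1, so it stays [e].
Rule 2 applies to /b/ (between /e/ and /u/: immediately after a vowel) → [β].
/u/ — word-final; rule 1 does not apply here → [u].

[oɣdeβu]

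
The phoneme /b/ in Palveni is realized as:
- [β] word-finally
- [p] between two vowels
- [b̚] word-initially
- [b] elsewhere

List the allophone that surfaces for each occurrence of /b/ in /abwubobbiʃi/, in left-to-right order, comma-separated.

Occurrence 1 (position 2): no conditioning environment matches → elsewhere allophone [b].
Occurrence 2 (position 5): between two vowels → [p].
Occurrence 3 (position 7): no conditioning environment matches → elsewhere allophone [b].
Occurrence 4 (position 8): no conditioning environment matches → elsewhere allophone [b].

[b], [p], [b], [b]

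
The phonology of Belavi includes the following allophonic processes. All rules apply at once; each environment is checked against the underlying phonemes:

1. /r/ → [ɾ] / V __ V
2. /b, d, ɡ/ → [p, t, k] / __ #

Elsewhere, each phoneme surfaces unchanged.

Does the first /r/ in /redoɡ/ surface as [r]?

Yes

/r/ — word-initial; rule 1 does not apply here → [r].
The actual realization is [r], which matches [r].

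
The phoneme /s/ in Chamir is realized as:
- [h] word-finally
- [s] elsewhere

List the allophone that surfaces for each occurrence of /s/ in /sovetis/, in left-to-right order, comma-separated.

Occurrence 1 (position 1): no conditioning environment matches → elsewhere allophone [s].
Occurrence 2 (position 7): word-finally → [h].

[s], [h]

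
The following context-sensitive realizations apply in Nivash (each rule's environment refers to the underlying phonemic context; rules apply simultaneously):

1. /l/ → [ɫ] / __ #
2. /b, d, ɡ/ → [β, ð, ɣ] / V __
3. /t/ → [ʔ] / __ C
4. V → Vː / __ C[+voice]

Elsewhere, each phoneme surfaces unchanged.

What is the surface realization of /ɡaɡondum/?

[ɡaːɣoːnduːm]

/ɡ/ (word-initial) fails the environment for rule 2, so it stays [ɡ].
Rule 4 applies to /a/ (between /ɡ/ and /ɡ/: before a voiced consonant) → [aː].
/ɡ/ (between /a/ and /o/): immediately after a vowel, so rule 2 applies → [ɣ].
/o/ (between /ɡ/ and /n/): before a voiced consonant, so rule 4 applies → [oː].
/n/ (between /o/ and /d/) is unaffected → [n].
/d/ (between /n/ and /u/) fails the environment for rule 2, so it stays [d].
/u/ (between /d/ and /m/) occurs before a voiced consonant → [uː] by rule 4.
/m/ (word-final): no rule targets it → [m].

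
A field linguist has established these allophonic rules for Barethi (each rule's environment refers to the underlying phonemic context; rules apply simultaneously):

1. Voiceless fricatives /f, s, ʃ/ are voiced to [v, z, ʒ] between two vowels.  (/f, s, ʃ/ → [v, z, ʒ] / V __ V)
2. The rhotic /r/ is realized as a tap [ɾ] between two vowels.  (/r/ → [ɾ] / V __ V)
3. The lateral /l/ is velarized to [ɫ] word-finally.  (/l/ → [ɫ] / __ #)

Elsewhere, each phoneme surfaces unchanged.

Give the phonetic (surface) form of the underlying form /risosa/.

[rizoza]

/r/ (word-initial): rule 2 targets it, but not between two vowels → unchanged [r].
/i/ stays [i].
/s/ — between /i/ and /o/, between two vowels — surfaces as [z] (rule 1).
/o/ stays [o].
/s/ (between /o/ and /a/): between two vowels, so rule 1 applies → [z].
/a/ (word-final): no rule targets it → [a].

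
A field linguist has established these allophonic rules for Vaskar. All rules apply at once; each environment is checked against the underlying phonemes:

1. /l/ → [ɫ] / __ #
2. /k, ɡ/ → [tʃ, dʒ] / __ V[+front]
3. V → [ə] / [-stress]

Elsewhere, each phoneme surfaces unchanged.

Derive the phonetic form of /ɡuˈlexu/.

[ɡəˈlexə]

/ɡ/ (word-initial) is in the target of rule 2 but the environment (before a front vowel) is not met → [ɡ].
Rule 3 applies to /u/ (between /ɡ/ and /l/: in an unstressed syllable) → [ə].
/l/ (between /u/ and /e/) fails the environment for rule 1, so it stays [l].
/e/ (between /l/ and /x/) fails the environment for rule 3, so it stays [e].
/x/ (between /e/ and /u/) is unaffected → [x].
/u/ (word-final): in an unstressed syllable, so rule 3 applies → [ə].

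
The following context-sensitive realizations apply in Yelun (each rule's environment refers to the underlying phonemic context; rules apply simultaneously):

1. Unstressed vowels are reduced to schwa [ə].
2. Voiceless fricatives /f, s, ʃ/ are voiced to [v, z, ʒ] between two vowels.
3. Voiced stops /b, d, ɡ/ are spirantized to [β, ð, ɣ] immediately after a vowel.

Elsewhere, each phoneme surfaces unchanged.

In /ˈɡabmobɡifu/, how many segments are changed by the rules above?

Segments that undergo a rule: /b/ → [β] (rule 3); /o/ → [ə] (rule 1); /b/ → [β] (rule 3); /i/ → [ə] (rule 1); /f/ → [v] (rule 2); /u/ → [ə] (rule 1).
All other segments surface unchanged.

6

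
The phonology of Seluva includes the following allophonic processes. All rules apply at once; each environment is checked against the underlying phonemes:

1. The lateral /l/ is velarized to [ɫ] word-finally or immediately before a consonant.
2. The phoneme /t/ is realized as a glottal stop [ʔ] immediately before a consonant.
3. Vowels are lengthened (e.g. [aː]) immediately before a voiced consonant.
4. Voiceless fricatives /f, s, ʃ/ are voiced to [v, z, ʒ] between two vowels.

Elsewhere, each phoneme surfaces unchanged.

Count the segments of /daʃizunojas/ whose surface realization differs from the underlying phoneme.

4

Segments that undergo a rule: /ʃ/ → [ʒ] (rule 4); /i/ → [iː] (rule 3); /u/ → [uː] (rule 3); /o/ → [oː] (rule 3).
All other segments surface unchanged.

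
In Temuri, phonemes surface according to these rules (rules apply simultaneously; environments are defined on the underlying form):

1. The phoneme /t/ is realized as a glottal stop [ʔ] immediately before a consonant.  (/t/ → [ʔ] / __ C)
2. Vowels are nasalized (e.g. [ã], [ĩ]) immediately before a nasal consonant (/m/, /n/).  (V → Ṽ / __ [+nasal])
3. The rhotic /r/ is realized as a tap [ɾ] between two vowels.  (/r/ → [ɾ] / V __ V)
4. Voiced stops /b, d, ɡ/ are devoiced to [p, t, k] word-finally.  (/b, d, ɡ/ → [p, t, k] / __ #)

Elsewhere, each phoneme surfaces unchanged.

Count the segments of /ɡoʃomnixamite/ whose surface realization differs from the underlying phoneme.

2

Segments that undergo a rule: /o/ → [õ] (rule 2); /a/ → [ã] (rule 2).
All other segments surface unchanged.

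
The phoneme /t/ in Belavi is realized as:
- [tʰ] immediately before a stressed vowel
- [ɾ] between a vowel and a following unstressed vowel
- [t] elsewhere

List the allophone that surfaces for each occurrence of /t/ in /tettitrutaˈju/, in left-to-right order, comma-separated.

[t], [t], [t], [t], [ɾ]

Occurrence 1 (position 1): no conditioning environment matches → elsewhere allophone [t].
Occurrence 2 (position 3): no conditioning environment matches → elsewhere allophone [t].
Occurrence 3 (position 4): no conditioning environment matches → elsewhere allophone [t].
Occurrence 4 (position 6): no conditioning environment matches → elsewhere allophone [t].
Occurrence 5 (position 9): between a vowel and an unstressed vowel → [ɾ].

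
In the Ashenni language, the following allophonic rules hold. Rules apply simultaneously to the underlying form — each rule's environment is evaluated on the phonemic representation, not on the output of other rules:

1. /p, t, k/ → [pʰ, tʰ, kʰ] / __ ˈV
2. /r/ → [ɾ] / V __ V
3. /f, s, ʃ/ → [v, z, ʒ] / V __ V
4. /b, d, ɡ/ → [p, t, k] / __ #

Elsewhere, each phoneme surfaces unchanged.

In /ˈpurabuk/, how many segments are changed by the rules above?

2

Segments that undergo a rule: /p/ → [pʰ] (rule 1); /r/ → [ɾ] (rule 2).
All other segments surface unchanged.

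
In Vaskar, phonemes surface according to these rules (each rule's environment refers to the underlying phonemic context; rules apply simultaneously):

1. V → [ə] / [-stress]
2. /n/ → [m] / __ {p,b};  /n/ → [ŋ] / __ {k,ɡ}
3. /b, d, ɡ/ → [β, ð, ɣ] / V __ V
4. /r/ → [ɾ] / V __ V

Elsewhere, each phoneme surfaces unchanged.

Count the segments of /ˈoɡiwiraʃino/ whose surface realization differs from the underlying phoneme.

7

Segments that undergo a rule: /ɡ/ → [ɣ] (rule 3); /i/ → [ə] (rule 1); /i/ → [ə] (rule 1); /r/ → [ɾ] (rule 4); /a/ → [ə] (rule 1); /i/ → [ə] (rule 1); /o/ → [ə] (rule 1).
All other segments surface unchanged.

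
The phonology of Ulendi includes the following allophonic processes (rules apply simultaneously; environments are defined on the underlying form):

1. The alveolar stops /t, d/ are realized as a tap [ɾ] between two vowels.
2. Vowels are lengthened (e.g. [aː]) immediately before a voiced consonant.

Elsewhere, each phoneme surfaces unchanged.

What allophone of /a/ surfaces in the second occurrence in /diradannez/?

[aː]

/a/ — between /d/ and /n/, before a voiced consonant — surfaces as [aː] (rule 2).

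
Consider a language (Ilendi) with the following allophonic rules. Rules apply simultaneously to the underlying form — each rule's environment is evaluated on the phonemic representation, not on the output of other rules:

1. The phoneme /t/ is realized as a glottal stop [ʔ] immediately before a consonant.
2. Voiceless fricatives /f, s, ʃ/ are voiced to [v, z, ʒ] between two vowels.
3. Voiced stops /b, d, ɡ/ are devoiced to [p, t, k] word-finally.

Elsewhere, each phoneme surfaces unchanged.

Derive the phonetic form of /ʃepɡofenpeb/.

[ʃepɡovenpep]

/ʃ/ (word-initial): rule 2 targets it, but not between two vowels → unchanged [ʃ].
/ɡ/ (between /p/ and /o/) fails the environment for rule 3, so it stays [ɡ].
/f/ — between /o/ and /e/, between two vowels — surfaces as [v] (rule 2).
/b/ (word-final): word-finally, so rule 3 applies → [p].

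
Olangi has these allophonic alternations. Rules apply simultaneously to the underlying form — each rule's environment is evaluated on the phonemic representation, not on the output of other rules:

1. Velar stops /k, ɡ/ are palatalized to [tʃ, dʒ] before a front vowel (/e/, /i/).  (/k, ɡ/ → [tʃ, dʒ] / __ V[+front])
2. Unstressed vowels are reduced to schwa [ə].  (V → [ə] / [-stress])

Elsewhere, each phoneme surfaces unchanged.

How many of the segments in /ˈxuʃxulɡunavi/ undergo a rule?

4

Segments that undergo a rule: /u/ → [ə] (rule 2); /u/ → [ə] (rule 2); /a/ → [ə] (rule 2); /i/ → [ə] (rule 2).
All other segments surface unchanged.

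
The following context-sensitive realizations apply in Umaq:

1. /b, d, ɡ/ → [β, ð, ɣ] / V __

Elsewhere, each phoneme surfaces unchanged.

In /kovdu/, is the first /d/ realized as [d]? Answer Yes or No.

/d/ (between /v/ and /u/): rule 1 targets it, but not immediately after a vowel → unchanged [d].
The actual realization is [d], which matches [d].

Yes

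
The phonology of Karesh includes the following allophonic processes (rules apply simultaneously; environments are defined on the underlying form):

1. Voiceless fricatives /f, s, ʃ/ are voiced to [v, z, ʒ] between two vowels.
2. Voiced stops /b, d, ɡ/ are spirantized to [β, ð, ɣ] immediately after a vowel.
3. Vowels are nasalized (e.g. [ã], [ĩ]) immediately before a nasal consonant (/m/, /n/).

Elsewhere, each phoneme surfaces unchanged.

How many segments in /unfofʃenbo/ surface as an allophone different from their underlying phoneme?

Segments that undergo a rule: /u/ → [ũ] (rule 3); /e/ → [ẽ] (rule 3).
All other segments surface unchanged.

2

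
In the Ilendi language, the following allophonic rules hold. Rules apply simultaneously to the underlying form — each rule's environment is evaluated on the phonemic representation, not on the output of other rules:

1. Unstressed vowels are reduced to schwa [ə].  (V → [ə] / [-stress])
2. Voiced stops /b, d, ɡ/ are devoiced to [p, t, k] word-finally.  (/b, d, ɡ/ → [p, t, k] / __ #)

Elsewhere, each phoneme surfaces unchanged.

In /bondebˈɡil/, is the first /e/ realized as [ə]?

/e/ (between /d/ and /b/) occurs in an unstressed syllable → [ə] by rule 1.
The actual realization is [ə], which matches [ə].

Yes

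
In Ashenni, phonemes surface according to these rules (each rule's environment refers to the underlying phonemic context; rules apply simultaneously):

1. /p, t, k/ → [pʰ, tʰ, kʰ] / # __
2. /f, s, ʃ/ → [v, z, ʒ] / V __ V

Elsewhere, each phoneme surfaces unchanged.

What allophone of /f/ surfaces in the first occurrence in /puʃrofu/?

[v]

/f/ (between /o/ and /u/): between two vowels, so rule 2 applies → [v].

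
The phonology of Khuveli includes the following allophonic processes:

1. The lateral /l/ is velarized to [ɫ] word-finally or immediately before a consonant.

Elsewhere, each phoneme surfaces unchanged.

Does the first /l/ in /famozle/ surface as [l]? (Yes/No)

/l/ — between /z/ and /e/; rule 1 does not apply here → [l].
The actual realization is [l], which matches [l].

Yes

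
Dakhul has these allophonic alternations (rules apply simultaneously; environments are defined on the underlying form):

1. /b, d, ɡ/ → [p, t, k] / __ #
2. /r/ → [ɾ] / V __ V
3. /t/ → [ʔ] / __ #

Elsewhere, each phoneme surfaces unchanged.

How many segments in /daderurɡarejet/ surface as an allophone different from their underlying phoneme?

Segments that undergo a rule: /r/ → [ɾ] (rule 2); /r/ → [ɾ] (rule 2); /t/ → [ʔ] (rule 3).
All other segments surface unchanged.

3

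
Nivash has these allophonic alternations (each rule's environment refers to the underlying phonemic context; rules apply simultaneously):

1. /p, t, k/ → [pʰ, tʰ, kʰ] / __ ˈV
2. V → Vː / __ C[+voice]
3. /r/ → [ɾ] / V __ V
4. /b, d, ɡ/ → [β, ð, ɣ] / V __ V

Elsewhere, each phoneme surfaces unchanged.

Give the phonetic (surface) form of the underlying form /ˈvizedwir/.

[ˈviːzeːdwiːr]

/v/ (word-initial): no rule targets it → [v].
/i/ (between /v/ and /z/) occurs before a voiced consonant → [iː] by rule 2.
/z/ stays [z].
/e/ meets the environment for rule 2 (before a voiced consonant) → [eː].
/d/ (between /e/ and /w/): rule 4 targets it, but not between two vowels → unchanged [d].
/w/ — not in any rule's target class → [w].
Rule 2 applies to /i/ (between /w/ and /r/: before a voiced consonant) → [iː].
/r/ (word-final): rule 3 targets it, but not between two vowels → unchanged [r].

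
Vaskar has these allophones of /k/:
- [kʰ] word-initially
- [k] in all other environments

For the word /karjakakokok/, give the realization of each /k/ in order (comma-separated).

Occurrence 1 (position 1): word-initially → [kʰ].
Occurrence 2 (position 6): no conditioning environment matches → elsewhere allophone [k].
Occurrence 3 (position 8): no conditioning environment matches → elsewhere allophone [k].
Occurrence 4 (position 10): no conditioning environment matches → elsewhere allophone [k].
Occurrence 5 (position 12): no conditioning environment matches → elsewhere allophone [k].

[kʰ], [k], [k], [k], [k]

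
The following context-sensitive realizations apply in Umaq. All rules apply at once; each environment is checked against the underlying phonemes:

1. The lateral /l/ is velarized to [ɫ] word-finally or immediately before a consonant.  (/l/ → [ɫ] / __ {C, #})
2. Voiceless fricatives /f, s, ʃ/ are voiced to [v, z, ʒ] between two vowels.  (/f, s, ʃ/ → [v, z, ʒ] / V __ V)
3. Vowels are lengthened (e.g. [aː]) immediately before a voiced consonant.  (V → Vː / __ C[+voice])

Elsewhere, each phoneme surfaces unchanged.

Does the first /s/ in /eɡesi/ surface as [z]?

/s/ meets the environment for rule 2 (between two vowels) → [z].
The actual realization is [z], which matches [z].

Yes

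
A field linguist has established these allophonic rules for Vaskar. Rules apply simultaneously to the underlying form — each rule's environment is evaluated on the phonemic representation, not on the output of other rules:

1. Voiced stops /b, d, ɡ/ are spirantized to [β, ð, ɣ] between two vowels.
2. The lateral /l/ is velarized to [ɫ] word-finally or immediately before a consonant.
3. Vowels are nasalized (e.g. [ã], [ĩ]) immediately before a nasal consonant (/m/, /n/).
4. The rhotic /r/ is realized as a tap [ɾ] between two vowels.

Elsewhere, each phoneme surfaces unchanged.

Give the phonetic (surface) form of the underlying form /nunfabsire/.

[nũnfabsiɾe]

/n/ (word-initial): no rule targets it → [n].
Rule 3 applies to /u/ (between /n/ and /n/: before a nasal consonant) → [ũ].
/n/ (between /u/ and /f/) is unaffected → [n].
/f/ (between /n/ and /a/) is unaffected → [f].
/a/ (between /f/ and /b/) fails the environment for rule 3, so it stays [a].
/b/ (between /a/ and /s/) is in the target of rule 1 but the environment (between two vowels) is not met → [b].
/s/ stays [s].
/i/ (between /s/ and /r/) fails the environment for rule 3, so it stays [i].
/r/ meets the environment for rule 4 (between two vowels) → [ɾ].
/e/ (word-final) is in the target of rule 3 but the environment (before a nasal consonant) is not met → [e].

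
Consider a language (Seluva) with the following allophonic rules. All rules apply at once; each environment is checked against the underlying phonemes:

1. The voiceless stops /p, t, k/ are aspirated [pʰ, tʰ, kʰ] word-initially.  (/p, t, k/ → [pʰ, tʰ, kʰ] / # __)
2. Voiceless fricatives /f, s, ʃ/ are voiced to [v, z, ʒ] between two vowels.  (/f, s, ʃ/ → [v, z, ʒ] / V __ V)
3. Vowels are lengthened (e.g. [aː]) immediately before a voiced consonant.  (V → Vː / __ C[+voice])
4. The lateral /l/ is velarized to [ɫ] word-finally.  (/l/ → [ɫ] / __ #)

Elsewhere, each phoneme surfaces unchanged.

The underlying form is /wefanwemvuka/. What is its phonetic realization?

[wevaːnweːmvuka]

/e/ (between /w/ and /f/) fails the environment for rule 3, so it stays [e].
Rule 2 applies to /f/ (between /e/ and /a/: between two vowels) → [v].
/a/ (between /f/ and /n/) occurs before a voiced consonant → [aː] by rule 3.
/e/ — between /w/ and /m/, before a voiced consonant — surfaces as [eː] (rule 3).
/u/ — between /v/ and /k/; rule 3 does not apply here → [u].
/k/ — between /u/ and /a/; rule 1 does not apply here → [k].
/a/ (word-final) is in the target of rule 3 but the environment (before a voiced consonant) is not met → [a].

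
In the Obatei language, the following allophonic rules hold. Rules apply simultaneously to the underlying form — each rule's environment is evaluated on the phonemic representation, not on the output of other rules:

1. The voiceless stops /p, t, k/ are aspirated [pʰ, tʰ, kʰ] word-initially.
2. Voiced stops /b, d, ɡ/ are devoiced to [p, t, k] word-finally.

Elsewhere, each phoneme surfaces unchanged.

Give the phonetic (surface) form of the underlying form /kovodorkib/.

[kʰovodorkip]

Rule 1 applies to /k/ (word-initial: word-initially) → [kʰ].
/o/ (between /k/ and /v/) is unaffected → [o].
/v/ stays [v].
/o/ stays [o].
/d/ — between /o/ and /o/; rule 2 does not apply here → [d].
/o/ — not in any rule's target class → [o].
/r/ — not in any rule's target class → [r].
/k/ (between /r/ and /i/) is in the target of rule 1 but the environment (word-initially) is not met → [k].
/i/ stays [i].
Rule 2 applies to /b/ (word-final: word-finally) → [p].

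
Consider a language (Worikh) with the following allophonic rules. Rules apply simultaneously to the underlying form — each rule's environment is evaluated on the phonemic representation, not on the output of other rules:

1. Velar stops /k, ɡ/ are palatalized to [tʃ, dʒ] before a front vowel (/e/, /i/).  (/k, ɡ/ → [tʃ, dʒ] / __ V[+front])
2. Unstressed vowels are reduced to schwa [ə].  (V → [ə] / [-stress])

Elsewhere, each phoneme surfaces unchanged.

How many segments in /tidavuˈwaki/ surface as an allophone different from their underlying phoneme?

5

Segments that undergo a rule: /i/ → [ə] (rule 2); /a/ → [ə] (rule 2); /u/ → [ə] (rule 2); /k/ → [tʃ] (rule 1); /i/ → [ə] (rule 2).
All other segments surface unchanged.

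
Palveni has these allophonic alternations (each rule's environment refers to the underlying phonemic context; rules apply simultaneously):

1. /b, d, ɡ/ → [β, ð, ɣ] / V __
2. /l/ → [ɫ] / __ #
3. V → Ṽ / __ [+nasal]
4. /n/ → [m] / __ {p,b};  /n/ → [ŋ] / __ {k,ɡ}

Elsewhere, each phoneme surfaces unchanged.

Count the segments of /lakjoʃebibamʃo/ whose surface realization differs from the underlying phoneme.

3

Segments that undergo a rule: /b/ → [β] (rule 1); /b/ → [β] (rule 1); /a/ → [ã] (rule 3).
All other segments surface unchanged.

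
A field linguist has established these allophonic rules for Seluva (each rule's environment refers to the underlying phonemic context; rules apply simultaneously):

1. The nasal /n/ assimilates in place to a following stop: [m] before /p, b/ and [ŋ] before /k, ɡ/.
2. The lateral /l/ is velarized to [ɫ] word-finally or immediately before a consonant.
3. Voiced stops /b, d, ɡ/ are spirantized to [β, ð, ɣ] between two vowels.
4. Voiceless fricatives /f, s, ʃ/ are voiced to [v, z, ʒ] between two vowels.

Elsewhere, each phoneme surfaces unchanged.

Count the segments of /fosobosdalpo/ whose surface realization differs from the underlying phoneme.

3

Segments that undergo a rule: /s/ → [z] (rule 4); /b/ → [β] (rule 3); /l/ → [ɫ] (rule 2).
All other segments surface unchanged.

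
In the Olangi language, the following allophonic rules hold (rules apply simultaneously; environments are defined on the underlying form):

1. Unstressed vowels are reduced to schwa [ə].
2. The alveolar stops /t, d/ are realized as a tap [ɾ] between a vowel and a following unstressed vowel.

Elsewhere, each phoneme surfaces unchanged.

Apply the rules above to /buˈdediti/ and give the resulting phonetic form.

/u/ meets the environment for rule 1 (in an unstressed syllable) → [ə].
/d/ (between /u/ and /e/) fails the environment for rule 2, so it stays [d].
/e/ (between /d/ and /d/) fails the environment for rule 1, so it stays [e].
/d/ (between /e/ and /i/) occurs between a vowel and a following unstressed vowel → [ɾ] by rule 2.
/i/ (between /d/ and /t/) occurs in an unstressed syllable → [ə] by rule 1.
/t/ (between /i/ and /i/) occurs between a vowel and a following unstressed vowel → [ɾ] by rule 2.
/i/ — word-final, in an unstressed syllable — surfaces as [ə] (rule 1).

[bəˈdeɾəɾə]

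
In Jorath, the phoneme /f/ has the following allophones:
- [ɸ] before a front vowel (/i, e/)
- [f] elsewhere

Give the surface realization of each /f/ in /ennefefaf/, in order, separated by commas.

Occurrence 1 (position 5): before a front vowel (/i, e/) → [ɸ].
Occurrence 2 (position 7): no conditioning environment matches → elsewhere allophone [f].
Occurrence 3 (position 9): no conditioning environment matches → elsewhere allophone [f].

[ɸ], [f], [f]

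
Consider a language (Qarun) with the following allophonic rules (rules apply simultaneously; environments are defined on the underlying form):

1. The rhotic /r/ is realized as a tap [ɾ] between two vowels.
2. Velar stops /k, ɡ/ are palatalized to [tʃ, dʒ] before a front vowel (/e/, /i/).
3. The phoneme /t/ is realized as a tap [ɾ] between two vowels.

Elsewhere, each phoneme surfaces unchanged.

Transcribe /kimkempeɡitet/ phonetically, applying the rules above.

/k/ (word-initial): before a front vowel, so rule 2 applies → [tʃ].
/i/ (between /k/ and /m/): no rule targets it → [i].
/m/ — not in any rule's target class → [m].
/k/ (between /m/ and /e/): before a front vowel, so rule 2 applies → [tʃ].
/e/ (between /k/ and /m/): no rule targets it → [e].
/m/ — not in any rule's target class → [m].
/p/ (between /m/ and /e/): no rule targets it → [p].
/e/ stays [e].
/ɡ/ (between /e/ and /i/) occurs before a front vowel → [dʒ] by rule 2.
/i/ (between /ɡ/ and /t/): no rule targets it → [i].
/t/ (between /i/ and /e/) occurs between two vowels → [ɾ] by rule 3.
/e/ stays [e].
/t/ (word-final) fails the environment for rule 3, so it stays [t].

[tʃimtʃempedʒiɾet]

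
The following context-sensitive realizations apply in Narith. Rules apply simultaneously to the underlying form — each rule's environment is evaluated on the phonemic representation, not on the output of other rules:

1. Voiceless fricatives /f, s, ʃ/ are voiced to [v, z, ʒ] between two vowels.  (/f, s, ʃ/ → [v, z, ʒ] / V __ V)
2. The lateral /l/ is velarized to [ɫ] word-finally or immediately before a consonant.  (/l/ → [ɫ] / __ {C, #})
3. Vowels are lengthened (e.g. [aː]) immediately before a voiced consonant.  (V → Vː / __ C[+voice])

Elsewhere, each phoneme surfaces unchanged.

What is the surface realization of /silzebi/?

/s/ (word-initial) is in the target of rule 1 but the environment (between two vowels) is not met → [s].
/i/ (between /s/ and /l/): before a voiced consonant, so rule 3 applies → [iː].
Rule 2 applies to /l/ (between /i/ and /z/: word-finally or immediately before a consonant) → [ɫ].
/z/ (between /l/ and /e/): no rule targets it → [z].
Rule 3 applies to /e/ (between /z/ and /b/: before a voiced consonant) → [eː].
/b/ — not in any rule's target class → [b].
/i/ (word-final) fails the environment for rule 3, so it stays [i].

[siːɫzeːbi]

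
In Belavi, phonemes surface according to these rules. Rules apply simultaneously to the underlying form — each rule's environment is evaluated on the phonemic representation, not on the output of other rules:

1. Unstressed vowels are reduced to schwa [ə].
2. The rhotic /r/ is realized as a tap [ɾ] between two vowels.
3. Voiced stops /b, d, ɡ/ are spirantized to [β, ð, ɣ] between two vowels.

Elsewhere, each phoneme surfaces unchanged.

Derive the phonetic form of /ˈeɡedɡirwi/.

[ˈeɣədɡərwə]

/e/ — word-initial; rule 1 does not apply here → [e].
/ɡ/ (between /e/ and /e/) occurs between two vowels → [ɣ] by rule 3.
/e/ meets the environment for rule 1 (in an unstressed syllable) → [ə].
/d/ (between /e/ and /ɡ/) is in the target of rule 3 but the environment (between two vowels) is not met → [d].
/ɡ/ (between /d/ and /i/) fails the environment for rule 3, so it stays [ɡ].
/i/ (between /ɡ/ and /r/): in an unstressed syllable, so rule 1 applies → [ə].
/r/ (between /i/ and /w/) fails the environment for rule 2, so it stays [r].
/w/ (between /r/ and /i/) is unaffected → [w].
/i/ meets the environment for rule 1 (in an unstressed syllable) → [ə].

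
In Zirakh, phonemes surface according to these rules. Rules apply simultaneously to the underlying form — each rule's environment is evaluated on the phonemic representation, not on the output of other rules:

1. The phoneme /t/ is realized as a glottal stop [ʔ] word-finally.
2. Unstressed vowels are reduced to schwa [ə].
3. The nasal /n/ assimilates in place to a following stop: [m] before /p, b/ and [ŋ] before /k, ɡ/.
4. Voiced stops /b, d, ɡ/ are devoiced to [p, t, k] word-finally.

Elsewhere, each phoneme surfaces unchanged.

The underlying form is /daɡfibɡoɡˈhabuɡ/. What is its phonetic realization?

[dəɡfəbɡəɡˈhabək]

/d/ — word-initial; rule 4 does not apply here → [d].
/a/ meets the environment for rule 2 (in an unstressed syllable) → [ə].
/ɡ/ (between /a/ and /f/) is in the target of rule 4 but the environment (word-finally) is not met → [ɡ].
/f/ stays [f].
Rule 2 applies to /i/ (between /f/ and /b/: in an unstressed syllable) → [ə].
/b/ (between /i/ and /ɡ/) fails the environment for rule 4, so it stays [b].
/ɡ/ (between /b/ and /o/): rule 4 targets it, but not word-finally → unchanged [ɡ].
/o/ (between /ɡ/ and /ɡ/) occurs in an unstressed syllable → [ə] by rule 2.
/ɡ/ (between /o/ and /h/) fails the environment for rule 4, so it stays [ɡ].
/h/ stays [h].
/a/ (between /h/ and /b/) is in the target of rule 2 but the environment (in an unstressed syllable) is not met → [a].
/b/ (between /a/ and /u/) is in the target of rule 4 but the environment (word-finally) is not met → [b].
/u/ — between /b/ and /ɡ/, in an unstressed syllable — surfaces as [ə] (rule 2).
/ɡ/ (word-final): word-finally, so rule 4 applies → [k].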